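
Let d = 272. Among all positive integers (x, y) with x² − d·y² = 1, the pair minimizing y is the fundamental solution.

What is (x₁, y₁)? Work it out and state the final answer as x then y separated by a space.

d=272: √d = [16; 2,32] (ℓ=2, even), read p_1/q_1
i=0: a=16 ⇒ p=16, q=1
i=1: a=2 ⇒ p=33, q=2
fundamental: x₁=33, y₁=2  (since 1089 − 272·4 = 1)

33 2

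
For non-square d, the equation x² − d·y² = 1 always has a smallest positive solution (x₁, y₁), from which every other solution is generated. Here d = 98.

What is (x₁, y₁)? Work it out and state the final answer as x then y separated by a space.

99 10

√98 → a₀=9, period (1,8,1,18); ℓ=4 even so k=3
k=0  a_k=9  p_k/q_k = 9/1
k=1  a_k=1  p_k/q_k = 10/1
k=2  a_k=8  p_k/q_k = 89/9
k=3  a_k=1  p_k/q_k = 99/10
fundamental: x₁=99, y₁=10  (since 9801 − 98·100 = 1)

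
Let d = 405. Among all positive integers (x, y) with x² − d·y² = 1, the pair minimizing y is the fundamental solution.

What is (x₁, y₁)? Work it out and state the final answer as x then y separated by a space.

161 8

[20; 8,40] for √405; ℓ=2 ⇒ convergent index 1
a_0=20:  p_0=20·1+0=20,  q_0=20·0+1=1
a_1=8:  p_1=8·20+1=161,  q_1=8·1+0=8
fundamental: x₁=161, y₁=8  (since 25921 − 405·64 = 1)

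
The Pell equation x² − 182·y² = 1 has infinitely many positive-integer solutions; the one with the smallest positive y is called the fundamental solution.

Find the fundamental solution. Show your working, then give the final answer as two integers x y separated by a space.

27 2

[13; 2,26] for √182; ℓ=2 ⇒ convergent index 1
i=0: a=13 ⇒ p=13, q=1
i=1: a=2 ⇒ p=27, q=2
(x₁, y₁) = (27, 2);  27² − 182·2² = 1 ✓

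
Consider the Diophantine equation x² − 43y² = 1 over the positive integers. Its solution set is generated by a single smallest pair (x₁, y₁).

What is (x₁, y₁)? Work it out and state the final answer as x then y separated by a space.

3482 531

√43 → a₀=6, period (1,1,3,1,5,1,3,1,1,12); ℓ=10 even so k=9
step 0: (6, 1)  from 6·(1,0) + (0,1)
step 1: (7, 1)  from 1·(6,1) + (1,0)
step 2: (13, 2)  from 1·(7,1) + (6,1)
step 3: (46, 7)  from 3·(13,2) + (7,1)
step 4: (59, 9)  from 1·(46,7) + (13,2)
step 5: (341, 52)  from 5·(59,9) + (46,7)
step 6: (400, 61)  from 1·(341,52) + (59,9)
…
step 8: (1941, 296)  from 1·(1541,235) + (400,61)
step 9: (3482, 531)  from 1·(1941,296) + (1541,235)
fundamental: x₁=3482, y₁=531  (since 12124324 − 43·281961 = 1)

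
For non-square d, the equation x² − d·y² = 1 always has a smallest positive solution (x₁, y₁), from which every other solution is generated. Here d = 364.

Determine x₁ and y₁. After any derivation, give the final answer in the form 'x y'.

[19; 12,1,2,3,1,8,1,3,2,1,12,38] for √364; ℓ=12 ⇒ convergent index 11
i=0: a=19 ⇒ p=19, q=1
i=1: a=12 ⇒ p=229, q=12
i=2: a=1 ⇒ p=248, q=13
i=3: a=2 ⇒ p=725, q=38
i=4: a=3 ⇒ p=2423, q=127
…
i=6: a=8 ⇒ p=27607, q=1447
i=7: a=1 ⇒ p=30755, q=1612
i=8: a=3 ⇒ p=119872, q=6283
…
i=10: a=1 ⇒ p=390371, q=20461
i=11: a=12 ⇒ p=4954951, q=259710
→ (4954951, 259710).  Check: 4954951²=24551539412401, 364·259710²=24551539412400, difference 1.

4954951 259710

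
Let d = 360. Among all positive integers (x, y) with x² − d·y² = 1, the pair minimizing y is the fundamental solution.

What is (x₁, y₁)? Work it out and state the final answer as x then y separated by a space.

d=360: √d = [18; 1,36] (ℓ=2, even), read p_1/q_1
step 0: (18, 1)  from 18·(1,0) + (0,1)
step 1: (19, 1)  from 1·(18,1) + (1,0)
→ (19, 1).  Check: 19²=361, 360·1²=360, difference 1.

19 1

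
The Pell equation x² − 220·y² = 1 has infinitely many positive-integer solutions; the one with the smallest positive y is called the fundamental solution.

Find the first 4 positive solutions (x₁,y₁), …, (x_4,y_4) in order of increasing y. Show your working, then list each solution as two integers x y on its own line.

89 6
15841 1068
2819609 190098
501874561 33836376

√220 → a₀=14, period (1,4,1,28); ℓ=4 even so k=3
a_0=14:  p_0=14·1+0=14,  q_0=14·0+1=1
a_1=1:  p_1=1·14+1=15,  q_1=1·1+0=1
a_2=4:  p_2=4·15+14=74,  q_2=4·1+1=5
a_3=1:  p_3=1·74+15=89,  q_3=1·5+1=6
fundamental: x₁=89, y₁=6  (since 7921 − 220·36 = 1)
n=2: (89,6)∘(89,6) = (89·89+220·6·6, 89·6+6·89) = (15841,1068)
n=3: (15841,1068)∘(89,6) = (89·15841+220·6·1068, 89·1068+6·15841) = (2819609,190098)
n=4: (2819609,190098)∘(89,6) = (89·2819609+220·6·190098, 89·190098+6·2819609) = (501874561,33836376)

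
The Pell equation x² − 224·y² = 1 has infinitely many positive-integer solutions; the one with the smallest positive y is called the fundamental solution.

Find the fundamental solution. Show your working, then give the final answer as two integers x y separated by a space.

√224 → a₀=14, period (1,28); ℓ=2 even so k=1
i=0: a=14 ⇒ p=14, q=1
i=1: a=1 ⇒ p=15, q=1
fundamental: x₁=15, y₁=1  (since 225 − 224·1 = 1)

15 1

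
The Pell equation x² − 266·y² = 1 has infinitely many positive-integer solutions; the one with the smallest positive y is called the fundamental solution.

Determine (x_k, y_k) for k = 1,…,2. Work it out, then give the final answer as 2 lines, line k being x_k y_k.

685 42
938449 57540

√266 → a₀=16, period (3,4,3,32); ℓ=4 even so k=3
i=0: a=16 ⇒ p=16, q=1
i=1: a=3 ⇒ p=49, q=3
i=2: a=4 ⇒ p=212, q=13
i=3: a=3 ⇒ p=685, q=42
(x₁, y₁) = (685, 42);  685² − 266·42² = 1 ✓
n=2: (685,42)∘(685,42) = (685·685+266·42·42, 685·42+42·685) = (938449,57540)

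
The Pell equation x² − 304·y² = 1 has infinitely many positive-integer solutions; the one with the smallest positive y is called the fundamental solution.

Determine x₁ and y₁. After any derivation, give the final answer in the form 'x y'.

57799 3315

√304 → a₀=17, period (2,3,2,1,1,1,1,1,2,3,2,34); ℓ=12 even so k=11
k=0  a_k=17  p_k/q_k = 17/1
k=1  a_k=2  p_k/q_k = 35/2
k=2  a_k=3  p_k/q_k = 122/7
k=3  a_k=2  p_k/q_k = 279/16
k=4  a_k=1  p_k/q_k = 401/23
k=5  a_k=1  p_k/q_k = 680/39
k=6  a_k=1  p_k/q_k = 1081/62
k=7  a_k=1  p_k/q_k = 1761/101
k=8  a_k=1  p_k/q_k = 2842/163
k=9  a_k=2  p_k/q_k = 7445/427
k=10  a_k=3  p_k/q_k = 25177/1444
k=11  a_k=2  p_k/q_k = 57799/3315
(x₁, y₁) = (57799, 3315);  57799² − 304·3315² = 1 ✓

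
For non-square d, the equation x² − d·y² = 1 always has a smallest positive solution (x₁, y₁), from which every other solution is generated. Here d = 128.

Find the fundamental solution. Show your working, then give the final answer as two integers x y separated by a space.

577 51

[11; 3,5,3,22] for √128; ℓ=4 ⇒ convergent index 3
k=0  a_k=11  p_k/q_k = 11/1
k=1  a_k=3  p_k/q_k = 34/3
k=2  a_k=5  p_k/q_k = 181/16
k=3  a_k=3  p_k/q_k = 577/51
→ (577, 51).  Check: 577²=332929, 128·51²=332928, difference 1.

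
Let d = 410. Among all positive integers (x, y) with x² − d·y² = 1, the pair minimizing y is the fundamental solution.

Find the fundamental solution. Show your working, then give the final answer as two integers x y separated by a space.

√410 = [20; 4,40, …], period ℓ=2 (even) → k=1
step 0: (20, 1)  from 20·(1,0) + (0,1)
step 1: (81, 4)  from 4·(20,1) + (1,0)
(x₁, y₁) = (81, 4);  81² − 410·4² = 1 ✓

81 4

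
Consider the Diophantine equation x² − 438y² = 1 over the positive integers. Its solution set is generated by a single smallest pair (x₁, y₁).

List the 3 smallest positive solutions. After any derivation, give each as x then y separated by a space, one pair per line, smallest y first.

293 14
171697 8204
100614149 4807530

d=438: √d = [20; 1,12,1,40] (ℓ=4, even), read p_3/q_3
i=0: a=20 ⇒ p=20, q=1
i=1: a=1 ⇒ p=21, q=1
i=2: a=12 ⇒ p=272, q=13
i=3: a=1 ⇒ p=293, q=14
fundamental: x₁=293, y₁=14  (since 85849 − 438·196 = 1)
(293+14√438)^2 = 171697 + 8204√438
(293+14√438)^3 = 100614149 + 4807530√438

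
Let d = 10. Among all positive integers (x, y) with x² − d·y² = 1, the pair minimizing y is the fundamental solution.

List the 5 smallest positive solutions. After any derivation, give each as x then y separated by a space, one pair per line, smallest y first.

[3; 6] for √10; ℓ=1 ⇒ convergent index 1
step 0: (3, 1)  from 3·(1,0) + (0,1)
step 1: (19, 6)  from 6·(3,1) + (1,0)
→ (19, 6).  Check: 19²=361, 10·6²=360, difference 1.
(19+6√10)^2 = 721 + 228√10
(19+6√10)^3 = 27379 + 8658√10
(19+6√10)^4 = 1039681 + 328776√10
(19+6√10)^5 = 39480499 + 12484830√10

19 6
721 228
27379 8658
1039681 328776
39480499 12484830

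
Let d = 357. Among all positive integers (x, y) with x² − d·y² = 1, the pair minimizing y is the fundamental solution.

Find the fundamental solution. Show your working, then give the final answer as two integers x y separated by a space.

3401 180

d=357: √d = [18; 1,8,2,8,1,36] (ℓ=6, even), read p_5/q_5
i=0: a=18 ⇒ p=18, q=1
…
i=2: a=8 ⇒ p=170, q=9
i=3: a=2 ⇒ p=359, q=19
i=4: a=8 ⇒ p=3042, q=161
i=5: a=1 ⇒ p=3401, q=180
fundamental: x₁=3401, y₁=180  (since 11566801 − 357·32400 = 1)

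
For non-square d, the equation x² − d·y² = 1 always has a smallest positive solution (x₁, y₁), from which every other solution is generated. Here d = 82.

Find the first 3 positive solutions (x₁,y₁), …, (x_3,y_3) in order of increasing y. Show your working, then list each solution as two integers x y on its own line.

[9; 18] for √82; ℓ=1 ⇒ convergent index 1
a_0=9:  p_0=9·1+0=9,  q_0=9·0+1=1
a_1=18:  p_1=18·9+1=163,  q_1=18·1+0=18
fundamental: x₁=163, y₁=18  (since 26569 − 82·324 = 1)
k=2:  x_2 = 163·163+82·18·18 = 53137,  y_2 = 163·18+18·163 = 5868
k=3:  x_3 = 163·53137+82·18·5868 = 17322499,  y_3 = 163·5868+18·53137 = 1912950

163 18
53137 5868
17322499 1912950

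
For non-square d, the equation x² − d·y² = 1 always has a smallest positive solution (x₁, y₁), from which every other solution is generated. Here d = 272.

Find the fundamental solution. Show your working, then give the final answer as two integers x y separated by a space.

d=272: √d = [16; 2,32] (ℓ=2, even), read p_1/q_1
i=0: a=16 ⇒ p=16, q=1
i=1: a=2 ⇒ p=33, q=2
(x₁, y₁) = (33, 2);  33² − 272·2² = 1 ✓

33 2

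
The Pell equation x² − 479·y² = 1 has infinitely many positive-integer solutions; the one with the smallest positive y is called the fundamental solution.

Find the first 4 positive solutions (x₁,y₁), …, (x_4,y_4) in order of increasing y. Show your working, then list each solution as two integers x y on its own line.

√479 → a₀=21, period (1,7,1,3,2,21,2,3,1,7,1,42); ℓ=12 even so k=11
k=0  a_k=21  p_k/q_k = 21/1
k=1  a_k=1  p_k/q_k = 22/1
k=2  a_k=7  p_k/q_k = 175/8
…
k=4  a_k=3  p_k/q_k = 766/35
…
k=7  a_k=2  p_k/q_k = 75879/3467
…
k=9  a_k=1  p_k/q_k = 340591/15562
k=10  a_k=7  p_k/q_k = 2648849/121029
k=11  a_k=1  p_k/q_k = 2989440/136591
fundamental: x₁=2989440, y₁=136591  (since 8936751513600 − 479·18657101281 = 1)
(2989440+136591√479)^2 = 17873503027199 + 816661198080√479
(2989440+136591√479)^3 = 106863529779256567680 + 4882719303976413809√479
(2989440+136591√479)^4 = 638924220926583633867571201 + 29193192792157684333155840√479

2989440 136591
17873503027199 816661198080
106863529779256567680 4882719303976413809
638924220926583633867571201 29193192792157684333155840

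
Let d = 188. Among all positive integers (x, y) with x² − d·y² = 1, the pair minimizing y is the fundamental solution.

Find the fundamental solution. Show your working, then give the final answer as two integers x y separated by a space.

√188 → a₀=13, period (1,2,2,6,2,2,1,26); ℓ=8 even so k=7
step 0: (13, 1)  from 13·(1,0) + (0,1)
…
step 2: (41, 3)  from 2·(14,1) + (13,1)
…
step 5: (1330, 97)  from 2·(617,45) + (96,7)
step 6: (3277, 239)  from 2·(1330,97) + (617,45)
step 7: (4607, 336)  from 1·(3277,239) + (1330,97)
(x₁, y₁) = (4607, 336);  4607² − 188·336² = 1 ✓

4607 336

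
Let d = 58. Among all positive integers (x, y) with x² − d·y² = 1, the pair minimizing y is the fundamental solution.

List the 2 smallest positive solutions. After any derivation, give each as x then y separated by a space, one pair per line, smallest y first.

19603 2574
768555217 100916244

√58 = [7; 1,1,1,1,1,1,14, …], period ℓ=7 (odd) → k=13
a_0=7:  p_0=7·1+0=7,  q_0=7·0+1=1
a_1=1:  p_1=1·7+1=8,  q_1=1·1+0=1
a_2=1:  p_2=1·8+7=15,  q_2=1·1+1=2
a_3=1:  p_3=1·15+8=23,  q_3=1·2+1=3
a_4=1:  p_4=1·23+15=38,  q_4=1·3+2=5
a_5=1:  p_5=1·38+23=61,  q_5=1·5+3=8
a_6=1:  p_6=1·61+38=99,  q_6=1·8+5=13
a_7=14:  p_7=14·99+61=1447,  q_7=14·13+8=190
a_8=1:  p_8=1·1447+99=1546,  q_8=1·190+13=203
…
a_10=1:  p_10=1·2993+1546=4539,  q_10=1·393+203=596
a_11=1:  p_11=1·4539+2993=7532,  q_11=1·596+393=989
a_12=1:  p_12=1·7532+4539=12071,  q_12=1·989+596=1585
a_13=1:  p_13=1·12071+7532=19603,  q_13=1·1585+989=2574
→ (19603, 2574).  Check: 19603²=384277609, 58·2574²=384277608, difference 1.
n=2: (19603,2574)∘(19603,2574) = (19603·19603+58·2574·2574, 19603·2574+2574·19603) = (768555217,100916244)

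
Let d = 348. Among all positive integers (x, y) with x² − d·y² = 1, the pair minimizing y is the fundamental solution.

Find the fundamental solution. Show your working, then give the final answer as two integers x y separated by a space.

1567 84

d=348: √d = [18; 1,1,1,8,1,1,1,36] (ℓ=8, even), read p_7/q_7
a_0=18:  p_0=18·1+0=18,  q_0=18·0+1=1
a_1=1:  p_1=1·18+1=19,  q_1=1·1+0=1
…
a_4=8:  p_4=8·56+37=485,  q_4=8·3+2=26
…
a_6=1:  p_6=1·541+485=1026,  q_6=1·29+26=55
a_7=1:  p_7=1·1026+541=1567,  q_7=1·55+29=84
→ (1567, 84).  Check: 1567²=2455489, 348·84²=2455488, difference 1.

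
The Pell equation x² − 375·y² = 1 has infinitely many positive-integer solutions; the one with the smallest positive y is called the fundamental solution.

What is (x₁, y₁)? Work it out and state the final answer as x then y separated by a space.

15124 781

d=375: √d = [19; 2,1,2,1,5,1,2,1,2,38] (ℓ=10, even), read p_9/q_9
step 0: (19, 1)  from 19·(1,0) + (0,1)
step 1: (39, 2)  from 2·(19,1) + (1,0)
step 2: (58, 3)  from 1·(39,2) + (19,1)
step 3: (155, 8)  from 2·(58,3) + (39,2)
step 4: (213, 11)  from 1·(155,8) + (58,3)
step 5: (1220, 63)  from 5·(213,11) + (155,8)
step 6: (1433, 74)  from 1·(1220,63) + (213,11)
…
step 8: (5519, 285)  from 1·(4086,211) + (1433,74)
step 9: (15124, 781)  from 2·(5519,285) + (4086,211)
fundamental: x₁=15124, y₁=781  (since 228735376 − 375·609961 = 1)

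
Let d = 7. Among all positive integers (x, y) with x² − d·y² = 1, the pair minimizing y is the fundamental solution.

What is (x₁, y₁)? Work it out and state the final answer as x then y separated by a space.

8 3

√7 → a₀=2, period (1,1,1,4); ℓ=4 even so k=3
a_0=2:  p_0=2·1+0=2,  q_0=2·0+1=1
a_1=1:  p_1=1·2+1=3,  q_1=1·1+0=1
a_2=1:  p_2=1·3+2=5,  q_2=1·1+1=2
a_3=1:  p_3=1·5+3=8,  q_3=1·2+1=3
fundamental: x₁=8, y₁=3  (since 64 − 7·9 = 1)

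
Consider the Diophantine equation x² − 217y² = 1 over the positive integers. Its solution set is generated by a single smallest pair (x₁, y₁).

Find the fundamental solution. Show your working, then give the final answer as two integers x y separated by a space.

3844063 260952

√217 → a₀=14, period (1,2,1,2,1,…,2,1,28); ℓ=16 even so k=15
i=0: a=14 ⇒ p=14, q=1
…
i=3: a=1 ⇒ p=59, q=4
…
i=8: a=4 ⇒ p=15055, q=1022
i=9: a=9 ⇒ p=139163, q=9447
…
i=12: a=2 ⇒ p=740980, q=50301
…
i=14: a=2 ⇒ p=2809702, q=190735
i=15: a=1 ⇒ p=3844063, q=260952
(x₁, y₁) = (3844063, 260952);  3844063² − 217·260952² = 1 ✓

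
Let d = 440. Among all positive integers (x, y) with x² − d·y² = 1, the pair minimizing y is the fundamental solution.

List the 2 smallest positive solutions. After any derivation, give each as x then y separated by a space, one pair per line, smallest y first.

[20; 1,40] for √440; ℓ=2 ⇒ convergent index 1
a_0=20:  p_0=20·1+0=20,  q_0=20·0+1=1
a_1=1:  p_1=1·20+1=21,  q_1=1·1+0=1
fundamental: x₁=21, y₁=1  (since 441 − 440·1 = 1)
(x_2, y_2) = (21·21 + 440·1·1, 21·1 + 1·21) = (881, 42)

21 1
881 42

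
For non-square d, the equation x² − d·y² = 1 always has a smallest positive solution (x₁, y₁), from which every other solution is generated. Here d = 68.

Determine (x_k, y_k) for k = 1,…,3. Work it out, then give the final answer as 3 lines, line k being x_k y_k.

d=68: √d = [8; 4,16] (ℓ=2, even), read p_1/q_1
a_0=8:  p_0=8·1+0=8,  q_0=8·0+1=1
a_1=4:  p_1=4·8+1=33,  q_1=4·1+0=4
fundamental: x₁=33, y₁=4  (since 1089 − 68·16 = 1)
k=2:  x_2 = 33·33+68·4·4 = 2177,  y_2 = 33·4+4·33 = 264
k=3:  x_3 = 33·2177+68·4·264 = 143649,  y_3 = 33·264+4·2177 = 17420

33 4
2177 264
143649 17420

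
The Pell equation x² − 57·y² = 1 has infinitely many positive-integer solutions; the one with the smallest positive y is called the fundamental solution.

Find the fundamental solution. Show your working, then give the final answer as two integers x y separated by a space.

151 20

√57 = [7; 1,1,4,1,1,14, …], period ℓ=6 (even) → k=5
a_0=7:  p_0=7·1+0=7,  q_0=7·0+1=1
a_1=1:  p_1=1·7+1=8,  q_1=1·1+0=1
…
a_3=4:  p_3=4·15+8=68,  q_3=4·2+1=9
a_4=1:  p_4=1·68+15=83,  q_4=1·9+2=11
a_5=1:  p_5=1·83+68=151,  q_5=1·11+9=20
(x₁, y₁) = (151, 20);  151² − 57·20² = 1 ✓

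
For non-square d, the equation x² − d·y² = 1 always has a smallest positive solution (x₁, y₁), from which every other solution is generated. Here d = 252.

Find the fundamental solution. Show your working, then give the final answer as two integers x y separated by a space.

√252 → a₀=15, period (1,6,1,30); ℓ=4 even so k=3
a_0=15:  p_0=15·1+0=15,  q_0=15·0+1=1
a_1=1:  p_1=1·15+1=16,  q_1=1·1+0=1
a_2=6:  p_2=6·16+15=111,  q_2=6·1+1=7
a_3=1:  p_3=1·111+16=127,  q_3=1·7+1=8
fundamental: x₁=127, y₁=8  (since 16129 − 252·64 = 1)

127 8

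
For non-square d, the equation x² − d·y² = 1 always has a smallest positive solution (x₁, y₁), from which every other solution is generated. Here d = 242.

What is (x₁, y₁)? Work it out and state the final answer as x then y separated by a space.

19601 1260

d=242: √d = [15; 1,1,3,1,14,1,3,1,1,30] (ℓ=10, even), read p_9/q_9
k=0  a_k=15  p_k/q_k = 15/1
…
k=5  a_k=14  p_k/q_k = 2069/133
…
k=8  a_k=1  p_k/q_k = 10905/701
k=9  a_k=1  p_k/q_k = 19601/1260
(x₁, y₁) = (19601, 1260);  19601² − 242·1260² = 1 ✓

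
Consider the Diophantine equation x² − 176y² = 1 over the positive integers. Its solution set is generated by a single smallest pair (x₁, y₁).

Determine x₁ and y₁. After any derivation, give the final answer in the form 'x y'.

√176 = [13; 3,1,3,26, …], period ℓ=4 (even) → k=3
step 0: (13, 1)  from 13·(1,0) + (0,1)
step 1: (40, 3)  from 3·(13,1) + (1,0)
step 2: (53, 4)  from 1·(40,3) + (13,1)
step 3: (199, 15)  from 3·(53,4) + (40,3)
→ (199, 15).  Check: 199²=39601, 176·15²=39600, difference 1.

199 15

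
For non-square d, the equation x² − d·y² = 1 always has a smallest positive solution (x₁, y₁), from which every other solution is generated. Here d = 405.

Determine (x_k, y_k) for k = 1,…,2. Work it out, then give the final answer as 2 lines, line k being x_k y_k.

√405 → a₀=20, period (8,40); ℓ=2 even so k=1
step 0: (20, 1)  from 20·(1,0) + (0,1)
step 1: (161, 8)  from 8·(20,1) + (1,0)
→ (161, 8).  Check: 161²=25921, 405·8²=25920, difference 1.
n=2: (161,8)∘(161,8) = (161·161+405·8·8, 161·8+8·161) = (51841,2576)

161 8
51841 2576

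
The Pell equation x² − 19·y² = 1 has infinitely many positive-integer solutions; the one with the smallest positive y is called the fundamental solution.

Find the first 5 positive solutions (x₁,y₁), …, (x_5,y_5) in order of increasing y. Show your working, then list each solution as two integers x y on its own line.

170 39
57799 13260
19651490 4508361
6681448801 1532829480
2271672940850 521157514839

√19 = [4; 2,1,3,1,2,8, …], period ℓ=6 (even) → k=5
a_0=4:  p_0=4·1+0=4,  q_0=4·0+1=1
a_1=2:  p_1=2·4+1=9,  q_1=2·1+0=2
a_2=1:  p_2=1·9+4=13,  q_2=1·2+1=3
a_3=3:  p_3=3·13+9=48,  q_3=3·3+2=11
a_4=1:  p_4=1·48+13=61,  q_4=1·11+3=14
a_5=2:  p_5=2·61+48=170,  q_5=2·14+11=39
(x₁, y₁) = (170, 39);  170² − 19·39² = 1 ✓
n=2: (170,39)∘(170,39) = (170·170+19·39·39, 170·39+39·170) = (57799,13260)
n=3: (57799,13260)∘(170,39) = (170·57799+19·39·13260, 170·13260+39·57799) = (19651490,4508361)
n=4: (19651490,4508361)∘(170,39) = (170·19651490+19·39·4508361, 170·4508361+39·19651490) = (6681448801,1532829480)
n=5: (6681448801,1532829480)∘(170,39) = (170·6681448801+19·39·1532829480, 170·1532829480+39·6681448801) = (2271672940850,521157514839)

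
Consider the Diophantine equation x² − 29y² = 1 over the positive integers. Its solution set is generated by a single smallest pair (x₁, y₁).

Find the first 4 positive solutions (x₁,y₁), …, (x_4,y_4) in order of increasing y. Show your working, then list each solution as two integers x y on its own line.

√29 → a₀=5, period (2,1,1,2,10); ℓ=5 odd so k=9
a_0=5:  p_0=5·1+0=5,  q_0=5·0+1=1
…
a_2=1:  p_2=1·11+5=16,  q_2=1·2+1=3
…
a_4=2:  p_4=2·27+16=70,  q_4=2·5+3=13
a_5=10:  p_5=10·70+27=727,  q_5=10·13+5=135
a_6=2:  p_6=2·727+70=1524,  q_6=2·135+13=283
…
a_8=1:  p_8=1·2251+1524=3775,  q_8=1·418+283=701
a_9=2:  p_9=2·3775+2251=9801,  q_9=2·701+418=1820
(x₁, y₁) = (9801, 1820);  9801² − 29·1820² = 1 ✓
(x_2, y_2) = (9801·9801 + 29·1820·1820, 9801·1820 + 1820·9801) = (192119201, 35675640)
(x_3, y_3) = (9801·192119201 + 29·1820·35675640, 9801·35675640 + 1820·192119201) = (3765920568201, 699313893460)
(x_4, y_4) = (9801·3765920568201 + 29·1820·699313893460, 9801·699313893460 + 1820·3765920568201) = (73819574785756801, 13707950903927280)

9801 1820
192119201 35675640
3765920568201 699313893460
73819574785756801 13707950903927280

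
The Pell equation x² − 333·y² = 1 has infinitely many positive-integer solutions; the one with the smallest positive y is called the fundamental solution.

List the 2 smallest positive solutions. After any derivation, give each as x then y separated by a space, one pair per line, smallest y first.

73 4
10657 584

d=333: √d = [18; 4,36] (ℓ=2, even), read p_1/q_1
a_0=18:  p_0=18·1+0=18,  q_0=18·0+1=1
a_1=4:  p_1=4·18+1=73,  q_1=4·1+0=4
fundamental: x₁=73, y₁=4  (since 5329 − 333·16 = 1)
n=2: (73,4)∘(73,4) = (73·73+333·4·4, 73·4+4·73) = (10657,584)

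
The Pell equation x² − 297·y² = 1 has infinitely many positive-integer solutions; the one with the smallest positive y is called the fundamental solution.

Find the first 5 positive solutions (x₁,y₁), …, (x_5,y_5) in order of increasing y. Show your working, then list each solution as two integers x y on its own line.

[17; 4,3,1,1,2,1,1,3,4,34] for √297; ℓ=10 ⇒ convergent index 9
a_0=17:  p_0=17·1+0=17,  q_0=17·0+1=1
a_1=4:  p_1=4·17+1=69,  q_1=4·1+0=4
…
a_3=1:  p_3=1·224+69=293,  q_3=1·13+4=17
a_4=1:  p_4=1·293+224=517,  q_4=1·17+13=30
…
a_6=1:  p_6=1·1327+517=1844,  q_6=1·77+30=107
a_7=1:  p_7=1·1844+1327=3171,  q_7=1·107+77=184
a_8=3:  p_8=3·3171+1844=11357,  q_8=3·184+107=659
a_9=4:  p_9=4·11357+3171=48599,  q_9=4·659+184=2820
(x₁, y₁) = (48599, 2820);  48599² − 297·2820² = 1 ✓
k=2:  x_2 = 48599·48599+297·2820·2820 = 4723725601,  y_2 = 48599·2820+2820·48599 = 274098360
k=3:  x_3 = 48599·4723725601+297·2820·274098360 = 459136680917399,  y_3 = 48599·274098360+2820·4723725601 = 26641812392460
k=4:  x_4 = 48599·459136680917399+297·2820·26641812392460 = 44627167107085622401,  y_4 = 48599·26641812392460+2820·459136680917399 = 2589530880648228720
k=5:  x_5 = 48599·44627167107085622401+297·2820·2589530880648228720 = 4337671388015371645214999,  y_5 = 48599·2589530880648228720+2820·44627167107085622401 = 251697222510604722734100

48599 2820
4723725601 274098360
459136680917399 26641812392460
44627167107085622401 2589530880648228720
4337671388015371645214999 251697222510604722734100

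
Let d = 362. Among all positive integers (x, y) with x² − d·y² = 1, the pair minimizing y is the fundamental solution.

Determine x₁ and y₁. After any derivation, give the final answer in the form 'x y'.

[19; 38] for √362; ℓ=1 ⇒ convergent index 1
k=0  a_k=19  p_k/q_k = 19/1
k=1  a_k=38  p_k/q_k = 723/38
(x₁, y₁) = (723, 38);  723² − 362·38² = 1 ✓

723 38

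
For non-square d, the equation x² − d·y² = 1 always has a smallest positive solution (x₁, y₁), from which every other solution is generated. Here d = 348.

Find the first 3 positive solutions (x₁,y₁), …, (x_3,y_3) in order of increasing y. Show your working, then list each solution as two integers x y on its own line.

d=348: √d = [18; 1,1,1,8,1,1,1,36] (ℓ=8, even), read p_7/q_7
k=0  a_k=18  p_k/q_k = 18/1
…
k=5  a_k=1  p_k/q_k = 541/29
k=6  a_k=1  p_k/q_k = 1026/55
k=7  a_k=1  p_k/q_k = 1567/84
fundamental: x₁=1567, y₁=84  (since 2455489 − 348·7056 = 1)
k=2:  x_2 = 1567·1567+348·84·84 = 4910977,  y_2 = 1567·84+84·1567 = 263256
k=3:  x_3 = 1567·4910977+348·84·263256 = 15391000351,  y_3 = 1567·263256+84·4910977 = 825044220

1567 84
4910977 263256
15391000351 825044220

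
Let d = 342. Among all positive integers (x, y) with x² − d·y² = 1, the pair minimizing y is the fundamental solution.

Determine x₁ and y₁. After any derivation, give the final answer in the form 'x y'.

√342 → a₀=18, period (2,36); ℓ=2 even so k=1
i=0: a=18 ⇒ p=18, q=1
i=1: a=2 ⇒ p=37, q=2
fundamental: x₁=37, y₁=2  (since 1369 − 342·4 = 1)

37 2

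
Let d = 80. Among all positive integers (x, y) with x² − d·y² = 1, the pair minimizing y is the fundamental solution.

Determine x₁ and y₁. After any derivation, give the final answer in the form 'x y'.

[8; 1,16] for √80; ℓ=2 ⇒ convergent index 1
a_0=8:  p_0=8·1+0=8,  q_0=8·0+1=1
a_1=1:  p_1=1·8+1=9,  q_1=1·1+0=1
(x₁, y₁) = (9, 1);  9² − 80·1² = 1 ✓

9 1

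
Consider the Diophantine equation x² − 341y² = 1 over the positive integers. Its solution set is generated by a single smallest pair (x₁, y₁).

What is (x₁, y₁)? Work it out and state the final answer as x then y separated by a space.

√341 → a₀=18, period (2,6,1,8,2,…,6,2,36); ℓ=14 even so k=13
k=0  a_k=18  p_k/q_k = 18/1
k=1  a_k=2  p_k/q_k = 37/2
…
k=3  a_k=1  p_k/q_k = 277/15
k=4  a_k=8  p_k/q_k = 2456/133
k=5  a_k=2  p_k/q_k = 5189/281
…
k=7  a_k=2  p_k/q_k = 20479/1109
k=8  a_k=1  p_k/q_k = 28124/1523
k=9  a_k=2  p_k/q_k = 76727/4155
…
k=11  a_k=1  p_k/q_k = 718667/38918
k=12  a_k=6  p_k/q_k = 4953942/268271
k=13  a_k=2  p_k/q_k = 10626551/575460
fundamental: x₁=10626551, y₁=575460  (since 112923586155601 − 341·331154211600 = 1)

10626551 575460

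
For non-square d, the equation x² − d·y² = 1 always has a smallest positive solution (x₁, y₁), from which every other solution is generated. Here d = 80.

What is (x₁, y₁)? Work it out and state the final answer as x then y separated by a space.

9 1

[8; 1,16] for √80; ℓ=2 ⇒ convergent index 1
k=0  a_k=8  p_k/q_k = 8/1
k=1  a_k=1  p_k/q_k = 9/1
→ (9, 1).  Check: 9²=81, 80·1²=80, difference 1.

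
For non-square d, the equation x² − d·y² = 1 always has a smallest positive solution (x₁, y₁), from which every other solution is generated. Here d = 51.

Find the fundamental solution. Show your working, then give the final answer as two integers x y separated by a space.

50 7

√51 → a₀=7, period (7,14); ℓ=2 even so k=1
i=0: a=7 ⇒ p=7, q=1
i=1: a=7 ⇒ p=50, q=7
fundamental: x₁=50, y₁=7  (since 2500 − 51·49 = 1)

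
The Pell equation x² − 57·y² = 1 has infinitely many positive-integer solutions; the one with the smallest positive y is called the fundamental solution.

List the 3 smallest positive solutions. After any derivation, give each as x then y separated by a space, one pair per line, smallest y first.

d=57: √d = [7; 1,1,4,1,1,14] (ℓ=6, even), read p_5/q_5
k=0  a_k=7  p_k/q_k = 7/1
…
k=2  a_k=1  p_k/q_k = 15/2
…
k=4  a_k=1  p_k/q_k = 83/11
k=5  a_k=1  p_k/q_k = 151/20
fundamental: x₁=151, y₁=20  (since 22801 − 57·400 = 1)
(x_2, y_2) = (151·151 + 57·20·20, 151·20 + 20·151) = (45601, 6040)
(x_3, y_3) = (151·45601 + 57·20·6040, 151·6040 + 20·45601) = (13771351, 1824060)

151 20
45601 6040
13771351 1824060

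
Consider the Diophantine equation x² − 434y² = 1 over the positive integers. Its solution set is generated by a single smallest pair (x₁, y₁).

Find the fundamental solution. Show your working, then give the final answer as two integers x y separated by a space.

√434 → a₀=20, period (1,4,1,40); ℓ=4 even so k=3
step 0: (20, 1)  from 20·(1,0) + (0,1)
…
step 2: (104, 5)  from 4·(21,1) + (20,1)
step 3: (125, 6)  from 1·(104,5) + (21,1)
(x₁, y₁) = (125, 6);  125² − 434·6² = 1 ✓

125 6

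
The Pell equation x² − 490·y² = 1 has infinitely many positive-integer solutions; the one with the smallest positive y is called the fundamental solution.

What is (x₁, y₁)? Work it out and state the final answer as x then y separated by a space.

d=490: √d = [22; 7,2,1,4,4,4,1,2,7,44] (ℓ=10, even), read p_9/q_9
a_0=22:  p_0=22·1+0=22,  q_0=22·0+1=1
a_1=7:  p_1=7·22+1=155,  q_1=7·1+0=7
a_2=2:  p_2=2·155+22=332,  q_2=2·7+1=15
a_3=1:  p_3=1·332+155=487,  q_3=1·15+7=22
a_4=4:  p_4=4·487+332=2280,  q_4=4·22+15=103
a_5=4:  p_5=4·2280+487=9607,  q_5=4·103+22=434
…
a_7=1:  p_7=1·40708+9607=50315,  q_7=1·1839+434=2273
a_8=2:  p_8=2·50315+40708=141338,  q_8=2·2273+1839=6385
a_9=7:  p_9=7·141338+50315=1039681,  q_9=7·6385+2273=46968
→ (1039681, 46968).  Check: 1039681²=1080936581761, 490·46968²=1080936581760, difference 1.

1039681 46968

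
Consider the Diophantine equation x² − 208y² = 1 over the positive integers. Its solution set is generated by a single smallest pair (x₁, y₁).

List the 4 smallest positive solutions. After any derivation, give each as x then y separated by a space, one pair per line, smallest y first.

649 45
842401 58410
1093435849 75816135
1419278889601 98409284820

√208 = [14; 2,2,1,2,2,28, …], period ℓ=6 (even) → k=5
step 0: (14, 1)  from 14·(1,0) + (0,1)
…
step 2: (72, 5)  from 2·(29,2) + (14,1)
step 3: (101, 7)  from 1·(72,5) + (29,2)
step 4: (274, 19)  from 2·(101,7) + (72,5)
step 5: (649, 45)  from 2·(274,19) + (101,7)
fundamental: x₁=649, y₁=45  (since 421201 − 208·2025 = 1)
(649+45√208)^2 = 842401 + 58410√208
(649+45√208)^3 = 1093435849 + 75816135√208
(649+45√208)^4 = 1419278889601 + 98409284820√208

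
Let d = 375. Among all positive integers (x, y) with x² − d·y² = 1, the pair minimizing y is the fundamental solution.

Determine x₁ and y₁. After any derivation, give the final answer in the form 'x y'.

15124 781

√375 = [19; 2,1,2,1,5,1,2,1,2,38, …], period ℓ=10 (even) → k=9
k=0  a_k=19  p_k/q_k = 19/1
…
k=2  a_k=1  p_k/q_k = 58/3
…
k=5  a_k=5  p_k/q_k = 1220/63
k=6  a_k=1  p_k/q_k = 1433/74
k=7  a_k=2  p_k/q_k = 4086/211
k=8  a_k=1  p_k/q_k = 5519/285
k=9  a_k=2  p_k/q_k = 15124/781
(x₁, y₁) = (15124, 781);  15124² − 375·781² = 1 ✓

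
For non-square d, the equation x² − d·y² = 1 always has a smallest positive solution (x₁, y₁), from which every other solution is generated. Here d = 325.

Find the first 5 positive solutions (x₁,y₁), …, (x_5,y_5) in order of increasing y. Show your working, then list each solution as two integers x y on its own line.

649 36
842401 46728
1093435849 60652908
1419278889601 78727427856
1842222905266249 102188140704180

√325 → a₀=18, period (36); ℓ=1 odd so k=1
a_0=18:  p_0=18·1+0=18,  q_0=18·0+1=1
a_1=36:  p_1=36·18+1=649,  q_1=36·1+0=36
→ (649, 36).  Check: 649²=421201, 325·36²=421200, difference 1.
(x_2, y_2) = (649·649 + 325·36·36, 649·36 + 36·649) = (842401, 46728)
(x_3, y_3) = (649·842401 + 325·36·46728, 649·46728 + 36·842401) = (1093435849, 60652908)
(x_4, y_4) = (649·1093435849 + 325·36·60652908, 649·60652908 + 36·1093435849) = (1419278889601, 78727427856)
(x_5, y_5) = (649·1419278889601 + 325·36·78727427856, 649·78727427856 + 36·1419278889601) = (1842222905266249, 102188140704180)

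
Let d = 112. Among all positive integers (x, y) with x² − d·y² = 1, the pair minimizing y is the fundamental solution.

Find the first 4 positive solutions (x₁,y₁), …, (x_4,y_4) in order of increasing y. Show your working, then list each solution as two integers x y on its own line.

d=112: √d = [10; 1,1,2,1,1,20] (ℓ=6, even), read p_5/q_5
k=0  a_k=10  p_k/q_k = 10/1
…
k=3  a_k=2  p_k/q_k = 53/5
k=4  a_k=1  p_k/q_k = 74/7
k=5  a_k=1  p_k/q_k = 127/12
fundamental: x₁=127, y₁=12  (since 16129 − 112·144 = 1)
(127+12√112)^2 = 32257 + 3048√112
(127+12√112)^3 = 8193151 + 774180√112
(127+12√112)^4 = 2081028097 + 196638672√112

127 12
32257 3048
8193151 774180
2081028097 196638672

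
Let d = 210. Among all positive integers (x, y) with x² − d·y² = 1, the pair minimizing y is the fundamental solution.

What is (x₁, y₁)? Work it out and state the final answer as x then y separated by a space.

√210 → a₀=14, period (2,28); ℓ=2 even so k=1
i=0: a=14 ⇒ p=14, q=1
i=1: a=2 ⇒ p=29, q=2
(x₁, y₁) = (29, 2);  29² − 210·2² = 1 ✓

29 2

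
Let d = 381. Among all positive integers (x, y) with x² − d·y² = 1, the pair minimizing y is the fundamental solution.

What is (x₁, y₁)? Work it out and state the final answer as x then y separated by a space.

1015 52

√381 → a₀=19, period (1,1,12,1,1,38); ℓ=6 even so k=5
step 0: (19, 1)  from 19·(1,0) + (0,1)
step 1: (20, 1)  from 1·(19,1) + (1,0)
step 2: (39, 2)  from 1·(20,1) + (19,1)
…
step 4: (527, 27)  from 1·(488,25) + (39,2)
step 5: (1015, 52)  from 1·(527,27) + (488,25)
(x₁, y₁) = (1015, 52);  1015² − 381·52² = 1 ✓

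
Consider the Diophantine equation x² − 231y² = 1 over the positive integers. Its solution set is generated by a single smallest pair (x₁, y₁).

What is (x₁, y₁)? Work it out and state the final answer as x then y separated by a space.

76 5

√231 → a₀=15, period (5,30); ℓ=2 even so k=1
i=0: a=15 ⇒ p=15, q=1
i=1: a=5 ⇒ p=76, q=5
→ (76, 5).  Check: 76²=5776, 231·5²=5775, difference 1.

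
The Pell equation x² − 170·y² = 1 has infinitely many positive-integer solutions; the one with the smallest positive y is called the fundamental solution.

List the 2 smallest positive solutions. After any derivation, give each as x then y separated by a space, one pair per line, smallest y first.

339 26
229841 17628

d=170: √d = [13; 26] (ℓ=1, odd), read p_1/q_1
a_0=13:  p_0=13·1+0=13,  q_0=13·0+1=1
a_1=26:  p_1=26·13+1=339,  q_1=26·1+0=26
→ (339, 26).  Check: 339²=114921, 170·26²=114920, difference 1.
n=2: (339,26)∘(339,26) = (339·339+170·26·26, 339·26+26·339) = (229841,17628)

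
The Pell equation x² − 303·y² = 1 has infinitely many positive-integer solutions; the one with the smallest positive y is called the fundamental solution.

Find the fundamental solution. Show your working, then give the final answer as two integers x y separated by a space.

√303 → a₀=17, period (2,2,5,2,2,34); ℓ=6 even so k=5
a_0=17:  p_0=17·1+0=17,  q_0=17·0+1=1
…
a_2=2:  p_2=2·35+17=87,  q_2=2·2+1=5
a_3=5:  p_3=5·87+35=470,  q_3=5·5+2=27
a_4=2:  p_4=2·470+87=1027,  q_4=2·27+5=59
a_5=2:  p_5=2·1027+470=2524,  q_5=2·59+27=145
fundamental: x₁=2524, y₁=145  (since 6370576 − 303·21025 = 1)

2524 145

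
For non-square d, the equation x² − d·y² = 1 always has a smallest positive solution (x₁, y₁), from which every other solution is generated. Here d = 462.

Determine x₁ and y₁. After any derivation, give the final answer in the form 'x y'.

43 2

√462 → a₀=21, period (2,42); ℓ=2 even so k=1
i=0: a=21 ⇒ p=21, q=1
i=1: a=2 ⇒ p=43, q=2
fundamental: x₁=43, y₁=2  (since 1849 − 462·4 = 1)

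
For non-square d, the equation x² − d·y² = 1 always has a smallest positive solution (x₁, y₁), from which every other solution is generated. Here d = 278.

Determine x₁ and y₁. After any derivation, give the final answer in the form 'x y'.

d=278: √d = [16; 1,2,16,2,1,32] (ℓ=6, even), read p_5/q_5
a_0=16:  p_0=16·1+0=16,  q_0=16·0+1=1
…
a_4=2:  p_4=2·817+50=1684,  q_4=2·49+3=101
a_5=1:  p_5=1·1684+817=2501,  q_5=1·101+49=150
→ (2501, 150).  Check: 2501²=6255001, 278·150²=6255000, difference 1.

2501 150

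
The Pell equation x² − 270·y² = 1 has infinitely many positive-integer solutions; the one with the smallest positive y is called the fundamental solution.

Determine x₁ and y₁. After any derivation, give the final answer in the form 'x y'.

5291 322

√270 = [16; 2,3,6,3,2,32, …], period ℓ=6 (even) → k=5
k=0  a_k=16  p_k/q_k = 16/1
…
k=4  a_k=3  p_k/q_k = 2284/139
k=5  a_k=2  p_k/q_k = 5291/322
→ (5291, 322).  Check: 5291²=27994681, 270·322²=27994680, difference 1.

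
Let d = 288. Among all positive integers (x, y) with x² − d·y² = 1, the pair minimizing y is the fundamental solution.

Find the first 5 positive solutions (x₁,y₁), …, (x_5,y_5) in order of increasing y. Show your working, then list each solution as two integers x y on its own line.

[16; 1,32] for √288; ℓ=2 ⇒ convergent index 1
k=0  a_k=16  p_k/q_k = 16/1
k=1  a_k=1  p_k/q_k = 17/1
(x₁, y₁) = (17, 1);  17² − 288·1² = 1 ✓
n=2: (17,1)∘(17,1) = (17·17+288·1·1, 17·1+1·17) = (577,34)
n=3: (577,34)∘(17,1) = (17·577+288·1·34, 17·34+1·577) = (19601,1155)
n=4: (19601,1155)∘(17,1) = (17·19601+288·1·1155, 17·1155+1·19601) = (665857,39236)
n=5: (665857,39236)∘(17,1) = (17·665857+288·1·39236, 17·39236+1·665857) = (22619537,1332869)

17 1
577 34
19601 1155
665857 39236
22619537 1332869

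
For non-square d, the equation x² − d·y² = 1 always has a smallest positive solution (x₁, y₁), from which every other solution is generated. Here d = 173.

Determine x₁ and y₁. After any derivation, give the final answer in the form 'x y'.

2499849 190060

[13; 6,1,1,6,26] for √173; ℓ=5 ⇒ convergent index 9
i=0: a=13 ⇒ p=13, q=1
i=1: a=6 ⇒ p=79, q=6
i=2: a=1 ⇒ p=92, q=7
i=3: a=1 ⇒ p=171, q=13
i=4: a=6 ⇒ p=1118, q=85
i=5: a=26 ⇒ p=29239, q=2223
i=6: a=6 ⇒ p=176552, q=13423
…
i=8: a=1 ⇒ p=382343, q=29069
i=9: a=6 ⇒ p=2499849, q=190060
fundamental: x₁=2499849, y₁=190060  (since 6249245022801 − 173·36122803600 = 1)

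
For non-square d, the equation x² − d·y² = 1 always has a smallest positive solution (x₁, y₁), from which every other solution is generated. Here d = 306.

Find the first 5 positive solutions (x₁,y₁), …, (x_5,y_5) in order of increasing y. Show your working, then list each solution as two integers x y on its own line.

35 2
2449 140
171395 9798
11995201 685720
839492675 47990602

[17; 2,34] for √306; ℓ=2 ⇒ convergent index 1
i=0: a=17 ⇒ p=17, q=1
i=1: a=2 ⇒ p=35, q=2
fundamental: x₁=35, y₁=2  (since 1225 − 306·4 = 1)
n=2: (35,2)∘(35,2) = (35·35+306·2·2, 35·2+2·35) = (2449,140)
n=3: (2449,140)∘(35,2) = (35·2449+306·2·140, 35·140+2·2449) = (171395,9798)
n=4: (171395,9798)∘(35,2) = (35·171395+306·2·9798, 35·9798+2·171395) = (11995201,685720)
n=5: (11995201,685720)∘(35,2) = (35·11995201+306·2·685720, 35·685720+2·11995201) = (839492675,47990602)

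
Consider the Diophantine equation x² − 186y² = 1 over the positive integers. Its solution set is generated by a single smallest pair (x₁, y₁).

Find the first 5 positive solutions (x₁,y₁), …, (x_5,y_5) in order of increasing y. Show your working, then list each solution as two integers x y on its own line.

7501 550
112530001 8251100
1688175067501 123783001650
25326002250120001 1856992582502200
379940684068125187501 27858602598915002750

[13; 1,1,1,3,4,3,1,1,1,26] for √186; ℓ=10 ⇒ convergent index 9
k=0  a_k=13  p_k/q_k = 13/1
…
k=2  a_k=1  p_k/q_k = 27/2
…
k=6  a_k=3  p_k/q_k = 2073/152
k=7  a_k=1  p_k/q_k = 2714/199
k=8  a_k=1  p_k/q_k = 4787/351
k=9  a_k=1  p_k/q_k = 7501/550
→ (7501, 550).  Check: 7501²=56265001, 186·550²=56265000, difference 1.
(7501+550√186)^2 = 112530001 + 8251100√186
(7501+550√186)^3 = 1688175067501 + 123783001650√186
(7501+550√186)^4 = 25326002250120001 + 1856992582502200√186
(7501+550√186)^5 = 379940684068125187501 + 27858602598915002750√186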